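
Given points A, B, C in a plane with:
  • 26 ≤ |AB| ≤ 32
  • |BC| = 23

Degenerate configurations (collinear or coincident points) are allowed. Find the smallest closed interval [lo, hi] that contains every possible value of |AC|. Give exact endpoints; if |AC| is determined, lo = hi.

|AB| ∈ [26, 32]
|BC| ∈ {23}
|AC| ∈ [3, 55]

|AC| ∈ [3, 55]  (≈ [3.0000, 55.0000])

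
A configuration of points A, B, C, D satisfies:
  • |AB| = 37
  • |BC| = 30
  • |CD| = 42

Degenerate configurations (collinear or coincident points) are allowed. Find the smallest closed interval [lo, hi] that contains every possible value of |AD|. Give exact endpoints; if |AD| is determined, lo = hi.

|AB| ∈ {37}
|BC| ∈ {30}
|CD| ∈ {42}
|AC| ∈ [7, 67]
|BD| ∈ [12, 72]
|AD| ∈ [0, 109]

|AD| ∈ [0, 109]  (≈ [0.0000, 109.0000])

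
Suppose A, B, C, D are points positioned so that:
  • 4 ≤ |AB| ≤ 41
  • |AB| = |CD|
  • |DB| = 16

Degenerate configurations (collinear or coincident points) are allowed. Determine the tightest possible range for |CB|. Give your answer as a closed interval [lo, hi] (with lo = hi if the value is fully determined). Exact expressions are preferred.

|CB| ∈ [0, 57]  (≈ [0.0000, 57.0000])

|AB| ∈ [4, 41]
|BD| ∈ {16}
|CD| ∈ [4, 41]
|AD| ∈ [0, 57]
|BC| ∈ [0, 57]
|AC| ∈ [0, 98]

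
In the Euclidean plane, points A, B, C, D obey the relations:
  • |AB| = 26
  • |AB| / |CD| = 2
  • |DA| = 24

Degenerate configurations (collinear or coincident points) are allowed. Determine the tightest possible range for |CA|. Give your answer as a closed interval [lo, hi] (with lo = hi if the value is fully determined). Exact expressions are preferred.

|AB| ∈ {26}
|AD| ∈ {24}
|CD| ∈ {13}
|BD| ∈ [2, 50]
|AC| ∈ [11, 37]
|BC| ∈ [0, 63]

|CA| ∈ [11, 37]  (≈ [11.0000, 37.0000])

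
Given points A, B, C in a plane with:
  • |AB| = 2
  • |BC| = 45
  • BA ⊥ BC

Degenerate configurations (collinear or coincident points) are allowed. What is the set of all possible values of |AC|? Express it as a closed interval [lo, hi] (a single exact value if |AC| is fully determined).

|AC| = √(2029)  (≈ 45.0444)

|AB| ∈ {2}
|BC| ∈ {45}
|AC| ∈ {√(2029)}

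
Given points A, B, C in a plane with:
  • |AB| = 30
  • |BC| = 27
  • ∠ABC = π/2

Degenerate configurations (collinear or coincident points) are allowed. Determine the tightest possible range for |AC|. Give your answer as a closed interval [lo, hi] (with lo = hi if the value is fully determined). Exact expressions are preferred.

|AB| ∈ {30}
|BC| ∈ {27}
|AC| ∈ {3·√(181)}

|AC| = 3·√(181)  (≈ 40.3609)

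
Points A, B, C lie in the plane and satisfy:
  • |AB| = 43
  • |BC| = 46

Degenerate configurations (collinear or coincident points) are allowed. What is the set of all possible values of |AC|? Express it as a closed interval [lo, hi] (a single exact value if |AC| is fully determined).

|AC| ∈ [3, 89]  (≈ [3.0000, 89.0000])

|AB| ∈ {43}
|BC| ∈ {46}
|AC| ∈ [3, 89]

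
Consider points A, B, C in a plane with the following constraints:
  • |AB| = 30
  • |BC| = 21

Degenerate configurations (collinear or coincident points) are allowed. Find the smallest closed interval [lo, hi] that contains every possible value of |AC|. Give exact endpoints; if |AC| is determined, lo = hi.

|AC| ∈ [9, 51]  (≈ [9.0000, 51.0000])

|AB| ∈ {30}
|BC| ∈ {21}
|AC| ∈ [9, 51]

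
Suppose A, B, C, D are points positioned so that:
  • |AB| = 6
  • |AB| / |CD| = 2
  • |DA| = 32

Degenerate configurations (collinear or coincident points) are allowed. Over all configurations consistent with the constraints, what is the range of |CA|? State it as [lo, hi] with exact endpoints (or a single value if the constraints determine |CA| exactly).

|CA| ∈ [29, 35]  (≈ [29.0000, 35.0000])

|AB| ∈ {6}
|AD| ∈ {32}
|CD| ∈ {3}
|BD| ∈ [26, 38]
|AC| ∈ [29, 35]
|BC| ∈ [23, 41]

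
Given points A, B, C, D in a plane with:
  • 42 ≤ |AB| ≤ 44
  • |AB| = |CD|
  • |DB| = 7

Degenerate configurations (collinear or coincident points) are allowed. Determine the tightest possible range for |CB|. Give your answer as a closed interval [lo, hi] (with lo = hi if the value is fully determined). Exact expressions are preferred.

|AB| ∈ [42, 44]
|BD| ∈ {7}
|CD| ∈ [42, 44]
|AD| ∈ [35, 51]
|BC| ∈ [35, 51]
|AC| ∈ [0, 95]

|CB| ∈ [35, 51]  (≈ [35.0000, 51.0000])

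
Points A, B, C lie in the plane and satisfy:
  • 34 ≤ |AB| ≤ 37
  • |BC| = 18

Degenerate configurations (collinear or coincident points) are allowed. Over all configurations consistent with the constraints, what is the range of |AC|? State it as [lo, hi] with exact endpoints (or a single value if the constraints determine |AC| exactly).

|AC| ∈ [16, 55]  (≈ [16.0000, 55.0000])

|AB| ∈ [34, 37]
|BC| ∈ {18}
|AC| ∈ [16, 55]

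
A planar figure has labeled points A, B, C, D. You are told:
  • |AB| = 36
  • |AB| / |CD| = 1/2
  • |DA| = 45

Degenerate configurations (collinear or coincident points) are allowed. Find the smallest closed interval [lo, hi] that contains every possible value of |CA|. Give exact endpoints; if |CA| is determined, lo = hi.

|AB| ∈ {36}
|AD| ∈ {45}
|CD| ∈ {72}
|BD| ∈ [9, 81]
|AC| ∈ [27, 117]
|BC| ∈ [0, 153]

|CA| ∈ [27, 117]  (≈ [27.0000, 117.0000])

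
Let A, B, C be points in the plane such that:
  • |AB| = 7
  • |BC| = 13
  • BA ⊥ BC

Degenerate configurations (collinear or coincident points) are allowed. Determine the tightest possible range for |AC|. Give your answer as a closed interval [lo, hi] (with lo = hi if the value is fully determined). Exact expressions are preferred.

|AC| = √(218)  (≈ 14.7648)

|AB| ∈ {7}
|BC| ∈ {13}
|AC| ∈ {√(218)}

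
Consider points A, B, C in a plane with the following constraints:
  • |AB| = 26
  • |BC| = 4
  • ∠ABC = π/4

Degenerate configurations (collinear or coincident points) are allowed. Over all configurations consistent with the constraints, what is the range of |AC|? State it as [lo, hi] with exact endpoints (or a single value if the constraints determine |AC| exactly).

|AB| ∈ {26}
|BC| ∈ {4}
|AC| ∈ {2·√(173 - 26·√(2))}

|AC| = 2·√(173 - 26·√(2))  (≈ 23.3436)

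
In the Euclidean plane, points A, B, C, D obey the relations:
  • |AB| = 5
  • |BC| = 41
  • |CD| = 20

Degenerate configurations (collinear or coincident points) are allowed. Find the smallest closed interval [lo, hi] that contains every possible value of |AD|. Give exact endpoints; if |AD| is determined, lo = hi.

|AB| ∈ {5}
|BC| ∈ {41}
|CD| ∈ {20}
|AC| ∈ [36, 46]
|BD| ∈ [21, 61]
|AD| ∈ [16, 66]

|AD| ∈ [16, 66]  (≈ [16.0000, 66.0000])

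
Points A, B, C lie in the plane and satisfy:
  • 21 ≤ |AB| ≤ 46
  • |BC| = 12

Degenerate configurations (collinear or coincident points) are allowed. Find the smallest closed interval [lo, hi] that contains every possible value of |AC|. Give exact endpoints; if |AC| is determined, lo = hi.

|AC| ∈ [9, 58]  (≈ [9.0000, 58.0000])

|AB| ∈ [21, 46]
|BC| ∈ {12}
|AC| ∈ [9, 58]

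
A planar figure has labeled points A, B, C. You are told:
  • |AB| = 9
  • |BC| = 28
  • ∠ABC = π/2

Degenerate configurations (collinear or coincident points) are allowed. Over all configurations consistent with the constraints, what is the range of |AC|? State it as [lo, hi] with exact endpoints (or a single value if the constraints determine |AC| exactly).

|AB| ∈ {9}
|BC| ∈ {28}
|AC| ∈ {√(865)}

|AC| = √(865)  (≈ 29.4109)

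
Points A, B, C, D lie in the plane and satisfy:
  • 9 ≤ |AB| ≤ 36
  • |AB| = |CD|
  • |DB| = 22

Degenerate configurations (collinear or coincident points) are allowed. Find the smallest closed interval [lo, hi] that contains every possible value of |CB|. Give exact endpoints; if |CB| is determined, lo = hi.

|AB| ∈ [9, 36]
|BD| ∈ {22}
|CD| ∈ [9, 36]
|AD| ∈ [0, 58]
|BC| ∈ [0, 58]
|AC| ∈ [0, 94]

|CB| ∈ [0, 58]  (≈ [0.0000, 58.0000])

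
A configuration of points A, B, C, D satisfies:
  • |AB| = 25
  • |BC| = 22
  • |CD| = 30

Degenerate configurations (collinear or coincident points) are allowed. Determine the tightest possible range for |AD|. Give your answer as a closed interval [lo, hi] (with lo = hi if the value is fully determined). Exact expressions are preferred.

|AD| ∈ [0, 77]  (≈ [0.0000, 77.0000])

|AB| ∈ {25}
|BC| ∈ {22}
|CD| ∈ {30}
|AC| ∈ [3, 47]
|BD| ∈ [8, 52]
|AD| ∈ [0, 77]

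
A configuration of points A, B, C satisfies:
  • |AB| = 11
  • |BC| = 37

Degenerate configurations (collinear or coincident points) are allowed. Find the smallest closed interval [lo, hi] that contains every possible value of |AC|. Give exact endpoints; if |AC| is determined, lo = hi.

|AC| ∈ [26, 48]  (≈ [26.0000, 48.0000])

|AB| ∈ {11}
|BC| ∈ {37}
|AC| ∈ [26, 48]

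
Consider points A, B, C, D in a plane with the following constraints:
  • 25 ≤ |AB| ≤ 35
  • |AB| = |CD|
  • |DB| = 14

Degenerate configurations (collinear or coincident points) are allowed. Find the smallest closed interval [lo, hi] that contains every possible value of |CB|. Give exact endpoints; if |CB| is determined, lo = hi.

|AB| ∈ [25, 35]
|BD| ∈ {14}
|CD| ∈ [25, 35]
|AD| ∈ [11, 49]
|BC| ∈ [11, 49]
|AC| ∈ [0, 84]

|CB| ∈ [11, 49]  (≈ [11.0000, 49.0000])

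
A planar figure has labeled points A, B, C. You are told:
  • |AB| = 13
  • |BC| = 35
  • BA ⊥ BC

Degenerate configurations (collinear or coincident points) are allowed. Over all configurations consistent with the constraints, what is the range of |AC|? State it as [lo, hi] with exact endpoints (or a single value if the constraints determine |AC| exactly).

|AB| ∈ {13}
|BC| ∈ {35}
|AC| ∈ {√(1394)}

|AC| = √(1394)  (≈ 37.3363)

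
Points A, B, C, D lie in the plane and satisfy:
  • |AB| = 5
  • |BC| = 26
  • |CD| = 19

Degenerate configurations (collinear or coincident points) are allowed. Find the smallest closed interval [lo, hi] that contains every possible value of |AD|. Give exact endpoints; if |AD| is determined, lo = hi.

|AB| ∈ {5}
|BC| ∈ {26}
|CD| ∈ {19}
|AC| ∈ [21, 31]
|BD| ∈ [7, 45]
|AD| ∈ [2, 50]

|AD| ∈ [2, 50]  (≈ [2.0000, 50.0000])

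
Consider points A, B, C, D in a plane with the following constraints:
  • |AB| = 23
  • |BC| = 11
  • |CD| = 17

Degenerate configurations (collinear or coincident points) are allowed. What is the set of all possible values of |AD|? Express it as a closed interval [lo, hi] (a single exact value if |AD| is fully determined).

|AD| ∈ [0, 51]  (≈ [0.0000, 51.0000])

|AB| ∈ {23}
|BC| ∈ {11}
|CD| ∈ {17}
|AC| ∈ [12, 34]
|BD| ∈ [6, 28]
|AD| ∈ [0, 51]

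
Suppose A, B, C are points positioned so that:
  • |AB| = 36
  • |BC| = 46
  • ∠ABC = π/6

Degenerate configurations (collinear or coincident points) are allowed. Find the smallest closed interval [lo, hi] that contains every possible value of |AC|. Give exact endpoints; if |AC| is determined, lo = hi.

|AB| ∈ {36}
|BC| ∈ {46}
|AC| ∈ {2·√(853 - 414·√(3))}

|AC| = 2·√(853 - 414·√(3))  (≈ 23.3179)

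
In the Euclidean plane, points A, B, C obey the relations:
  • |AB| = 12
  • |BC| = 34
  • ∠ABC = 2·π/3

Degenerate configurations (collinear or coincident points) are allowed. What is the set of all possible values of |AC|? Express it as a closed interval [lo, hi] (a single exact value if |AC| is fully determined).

|AB| ∈ {12}
|BC| ∈ {34}
|AC| ∈ {2·√(427)}

|AC| = 2·√(427)  (≈ 41.3280)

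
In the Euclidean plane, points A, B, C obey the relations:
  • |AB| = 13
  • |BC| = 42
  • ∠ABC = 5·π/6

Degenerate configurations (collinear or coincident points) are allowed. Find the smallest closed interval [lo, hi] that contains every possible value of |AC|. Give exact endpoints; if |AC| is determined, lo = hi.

|AC| = √(546·√(3) + 1933)  (≈ 53.6535)

|AB| ∈ {13}
|BC| ∈ {42}
|AC| ∈ {√(546·√(3) + 1933)}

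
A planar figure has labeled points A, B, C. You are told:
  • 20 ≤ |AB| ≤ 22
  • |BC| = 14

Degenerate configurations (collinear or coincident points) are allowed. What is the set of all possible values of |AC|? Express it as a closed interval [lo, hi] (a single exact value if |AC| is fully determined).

|AB| ∈ [20, 22]
|BC| ∈ {14}
|AC| ∈ [6, 36]

|AC| ∈ [6, 36]  (≈ [6.0000, 36.0000])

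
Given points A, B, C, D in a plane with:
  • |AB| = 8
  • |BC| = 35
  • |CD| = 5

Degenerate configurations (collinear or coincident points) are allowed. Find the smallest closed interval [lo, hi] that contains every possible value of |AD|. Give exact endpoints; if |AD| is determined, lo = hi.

|AB| ∈ {8}
|BC| ∈ {35}
|CD| ∈ {5}
|AC| ∈ [27, 43]
|BD| ∈ [30, 40]
|AD| ∈ [22, 48]

|AD| ∈ [22, 48]  (≈ [22.0000, 48.0000])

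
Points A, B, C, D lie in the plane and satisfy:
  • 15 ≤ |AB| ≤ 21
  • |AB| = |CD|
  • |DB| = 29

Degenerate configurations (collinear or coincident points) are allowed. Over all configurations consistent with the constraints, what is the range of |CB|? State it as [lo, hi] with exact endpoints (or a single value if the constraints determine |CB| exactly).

|CB| ∈ [8, 50]  (≈ [8.0000, 50.0000])

|AB| ∈ [15, 21]
|BD| ∈ {29}
|CD| ∈ [15, 21]
|AD| ∈ [8, 50]
|BC| ∈ [8, 50]
|AC| ∈ [0, 71]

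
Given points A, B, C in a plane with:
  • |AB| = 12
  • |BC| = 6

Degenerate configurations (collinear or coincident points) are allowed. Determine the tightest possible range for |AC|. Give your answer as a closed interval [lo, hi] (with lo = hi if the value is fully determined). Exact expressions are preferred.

|AB| ∈ {12}
|BC| ∈ {6}
|AC| ∈ [6, 18]

|AC| ∈ [6, 18]  (≈ [6.0000, 18.0000])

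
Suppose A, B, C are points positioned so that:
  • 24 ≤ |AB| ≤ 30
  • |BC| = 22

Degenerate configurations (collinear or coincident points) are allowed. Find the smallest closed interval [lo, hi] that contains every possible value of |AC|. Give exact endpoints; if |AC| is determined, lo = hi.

|AB| ∈ [24, 30]
|BC| ∈ {22}
|AC| ∈ [2, 52]

|AC| ∈ [2, 52]  (≈ [2.0000, 52.0000])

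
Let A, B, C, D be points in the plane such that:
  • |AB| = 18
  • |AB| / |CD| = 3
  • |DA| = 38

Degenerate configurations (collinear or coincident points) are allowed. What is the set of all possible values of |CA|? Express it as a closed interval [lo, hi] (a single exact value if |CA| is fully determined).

|AB| ∈ {18}
|AD| ∈ {38}
|CD| ∈ {6}
|BD| ∈ [20, 56]
|AC| ∈ [32, 44]
|BC| ∈ [14, 62]

|CA| ∈ [32, 44]  (≈ [32.0000, 44.0000])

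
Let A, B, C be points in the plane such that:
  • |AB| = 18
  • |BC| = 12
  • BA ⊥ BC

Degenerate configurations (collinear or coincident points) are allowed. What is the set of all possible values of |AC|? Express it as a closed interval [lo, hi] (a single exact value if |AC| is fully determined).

|AB| ∈ {18}
|BC| ∈ {12}
|AC| ∈ {6·√(13)}

|AC| = 6·√(13)  (≈ 21.6333)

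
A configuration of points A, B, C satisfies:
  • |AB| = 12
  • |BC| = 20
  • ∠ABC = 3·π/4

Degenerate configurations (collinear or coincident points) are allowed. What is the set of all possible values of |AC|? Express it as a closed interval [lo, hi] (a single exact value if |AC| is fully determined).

|AC| = 4·√(15·√(2) + 34)  (≈ 29.7222)

|AB| ∈ {12}
|BC| ∈ {20}
|AC| ∈ {4·√(15·√(2) + 34)}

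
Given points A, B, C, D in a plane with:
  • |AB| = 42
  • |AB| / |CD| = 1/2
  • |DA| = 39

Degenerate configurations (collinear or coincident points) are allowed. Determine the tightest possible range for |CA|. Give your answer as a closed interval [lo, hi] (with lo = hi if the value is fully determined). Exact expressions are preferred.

|CA| ∈ [45, 123]  (≈ [45.0000, 123.0000])

|AB| ∈ {42}
|AD| ∈ {39}
|CD| ∈ {84}
|BD| ∈ [3, 81]
|AC| ∈ [45, 123]
|BC| ∈ [3, 165]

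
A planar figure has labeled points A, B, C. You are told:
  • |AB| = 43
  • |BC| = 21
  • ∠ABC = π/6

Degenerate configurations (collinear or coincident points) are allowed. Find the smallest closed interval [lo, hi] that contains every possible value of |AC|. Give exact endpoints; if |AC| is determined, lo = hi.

|AB| ∈ {43}
|BC| ∈ {21}
|AC| ∈ {√(2290 - 903·√(3))}

|AC| = √(2290 - 903·√(3))  (≈ 26.9436)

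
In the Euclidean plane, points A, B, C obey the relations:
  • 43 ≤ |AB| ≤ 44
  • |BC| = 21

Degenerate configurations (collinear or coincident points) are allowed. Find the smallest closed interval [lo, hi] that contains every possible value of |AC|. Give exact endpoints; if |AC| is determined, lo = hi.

|AC| ∈ [22, 65]  (≈ [22.0000, 65.0000])

|AB| ∈ [43, 44]
|BC| ∈ {21}
|AC| ∈ [22, 65]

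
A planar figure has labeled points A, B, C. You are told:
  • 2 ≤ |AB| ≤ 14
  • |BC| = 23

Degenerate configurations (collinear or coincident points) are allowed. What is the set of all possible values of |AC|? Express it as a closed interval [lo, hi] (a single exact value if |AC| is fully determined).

|AC| ∈ [9, 37]  (≈ [9.0000, 37.0000])

|AB| ∈ [2, 14]
|BC| ∈ {23}
|AC| ∈ [9, 37]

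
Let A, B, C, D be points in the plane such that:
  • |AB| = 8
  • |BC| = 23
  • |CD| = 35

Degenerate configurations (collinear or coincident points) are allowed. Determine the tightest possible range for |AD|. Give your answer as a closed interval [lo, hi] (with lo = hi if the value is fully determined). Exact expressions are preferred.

|AD| ∈ [4, 66]  (≈ [4.0000, 66.0000])

|AB| ∈ {8}
|BC| ∈ {23}
|CD| ∈ {35}
|AC| ∈ [15, 31]
|BD| ∈ [12, 58]
|AD| ∈ [4, 66]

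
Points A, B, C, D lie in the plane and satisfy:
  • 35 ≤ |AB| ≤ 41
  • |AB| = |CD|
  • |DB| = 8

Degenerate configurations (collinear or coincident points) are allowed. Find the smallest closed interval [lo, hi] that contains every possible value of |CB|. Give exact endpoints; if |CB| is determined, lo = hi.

|AB| ∈ [35, 41]
|BD| ∈ {8}
|CD| ∈ [35, 41]
|AD| ∈ [27, 49]
|BC| ∈ [27, 49]
|AC| ∈ [0, 90]

|CB| ∈ [27, 49]  (≈ [27.0000, 49.0000])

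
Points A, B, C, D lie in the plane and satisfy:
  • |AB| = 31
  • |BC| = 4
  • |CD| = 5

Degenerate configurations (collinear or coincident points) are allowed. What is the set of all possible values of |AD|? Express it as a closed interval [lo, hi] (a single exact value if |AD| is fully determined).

|AB| ∈ {31}
|BC| ∈ {4}
|CD| ∈ {5}
|AC| ∈ [27, 35]
|BD| ∈ [1, 9]
|AD| ∈ [22, 40]

|AD| ∈ [22, 40]  (≈ [22.0000, 40.0000])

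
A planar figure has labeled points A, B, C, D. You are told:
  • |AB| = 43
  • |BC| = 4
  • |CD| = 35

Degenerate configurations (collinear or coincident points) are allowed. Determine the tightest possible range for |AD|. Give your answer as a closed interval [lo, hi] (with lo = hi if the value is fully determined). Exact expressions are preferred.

|AD| ∈ [4, 82]  (≈ [4.0000, 82.0000])

|AB| ∈ {43}
|BC| ∈ {4}
|CD| ∈ {35}
|AC| ∈ [39, 47]
|BD| ∈ [31, 39]
|AD| ∈ [4, 82]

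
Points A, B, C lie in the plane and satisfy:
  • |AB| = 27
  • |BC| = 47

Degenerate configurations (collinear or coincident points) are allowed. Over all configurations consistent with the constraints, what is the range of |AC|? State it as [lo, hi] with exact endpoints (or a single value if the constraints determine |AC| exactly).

|AB| ∈ {27}
|BC| ∈ {47}
|AC| ∈ [20, 74]

|AC| ∈ [20, 74]  (≈ [20.0000, 74.0000])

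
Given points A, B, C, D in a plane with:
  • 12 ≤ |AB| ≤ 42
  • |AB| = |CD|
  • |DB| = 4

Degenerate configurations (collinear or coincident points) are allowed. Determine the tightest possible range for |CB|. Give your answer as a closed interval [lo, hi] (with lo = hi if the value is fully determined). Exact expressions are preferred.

|AB| ∈ [12, 42]
|BD| ∈ {4}
|CD| ∈ [12, 42]
|AD| ∈ [8, 46]
|BC| ∈ [8, 46]
|AC| ∈ [0, 88]

|CB| ∈ [8, 46]  (≈ [8.0000, 46.0000])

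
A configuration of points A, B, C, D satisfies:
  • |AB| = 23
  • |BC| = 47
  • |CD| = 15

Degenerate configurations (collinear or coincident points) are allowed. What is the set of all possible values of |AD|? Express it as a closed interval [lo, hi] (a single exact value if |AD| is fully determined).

|AD| ∈ [9, 85]  (≈ [9.0000, 85.0000])

|AB| ∈ {23}
|BC| ∈ {47}
|CD| ∈ {15}
|AC| ∈ [24, 70]
|BD| ∈ [32, 62]
|AD| ∈ [9, 85]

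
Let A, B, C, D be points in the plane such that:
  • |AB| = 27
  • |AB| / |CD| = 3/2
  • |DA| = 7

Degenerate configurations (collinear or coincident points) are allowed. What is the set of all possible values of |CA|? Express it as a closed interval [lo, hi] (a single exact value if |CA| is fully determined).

|AB| ∈ {27}
|AD| ∈ {7}
|CD| ∈ {18}
|BD| ∈ [20, 34]
|AC| ∈ [11, 25]
|BC| ∈ [2, 52]

|CA| ∈ [11, 25]  (≈ [11.0000, 25.0000])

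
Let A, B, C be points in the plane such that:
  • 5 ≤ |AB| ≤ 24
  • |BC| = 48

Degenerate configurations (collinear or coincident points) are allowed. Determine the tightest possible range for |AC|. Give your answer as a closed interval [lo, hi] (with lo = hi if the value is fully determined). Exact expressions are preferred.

|AC| ∈ [24, 72]  (≈ [24.0000, 72.0000])

|AB| ∈ [5, 24]
|BC| ∈ {48}
|AC| ∈ [24, 72]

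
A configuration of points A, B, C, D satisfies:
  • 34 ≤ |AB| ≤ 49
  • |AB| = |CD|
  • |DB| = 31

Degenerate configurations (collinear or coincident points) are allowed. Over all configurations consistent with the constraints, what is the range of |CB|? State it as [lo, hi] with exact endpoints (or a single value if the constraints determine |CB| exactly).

|AB| ∈ [34, 49]
|BD| ∈ {31}
|CD| ∈ [34, 49]
|AD| ∈ [3, 80]
|BC| ∈ [3, 80]
|AC| ∈ [0, 129]

|CB| ∈ [3, 80]  (≈ [3.0000, 80.0000])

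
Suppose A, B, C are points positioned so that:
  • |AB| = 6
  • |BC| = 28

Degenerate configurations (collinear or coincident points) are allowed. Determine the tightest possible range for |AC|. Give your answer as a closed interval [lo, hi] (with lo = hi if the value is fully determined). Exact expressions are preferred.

|AC| ∈ [22, 34]  (≈ [22.0000, 34.0000])

|AB| ∈ {6}
|BC| ∈ {28}
|AC| ∈ [22, 34]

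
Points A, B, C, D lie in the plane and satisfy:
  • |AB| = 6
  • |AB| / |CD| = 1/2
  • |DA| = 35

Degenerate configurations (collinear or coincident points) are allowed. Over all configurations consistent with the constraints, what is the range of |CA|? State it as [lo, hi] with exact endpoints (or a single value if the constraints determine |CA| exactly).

|CA| ∈ [23, 47]  (≈ [23.0000, 47.0000])

|AB| ∈ {6}
|AD| ∈ {35}
|CD| ∈ {12}
|BD| ∈ [29, 41]
|AC| ∈ [23, 47]
|BC| ∈ [17, 53]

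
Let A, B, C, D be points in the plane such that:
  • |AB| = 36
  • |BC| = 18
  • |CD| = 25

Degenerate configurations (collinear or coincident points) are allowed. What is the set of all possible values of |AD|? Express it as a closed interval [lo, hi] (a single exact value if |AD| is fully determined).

|AD| ∈ [0, 79]  (≈ [0.0000, 79.0000])

|AB| ∈ {36}
|BC| ∈ {18}
|CD| ∈ {25}
|AC| ∈ [18, 54]
|BD| ∈ [7, 43]
|AD| ∈ [0, 79]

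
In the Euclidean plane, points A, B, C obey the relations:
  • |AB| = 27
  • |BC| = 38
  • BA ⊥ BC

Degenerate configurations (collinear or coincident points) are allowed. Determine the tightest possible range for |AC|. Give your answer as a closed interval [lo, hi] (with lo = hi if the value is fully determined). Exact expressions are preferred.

|AC| = √(2173)  (≈ 46.6154)

|AB| ∈ {27}
|BC| ∈ {38}
|AC| ∈ {√(2173)}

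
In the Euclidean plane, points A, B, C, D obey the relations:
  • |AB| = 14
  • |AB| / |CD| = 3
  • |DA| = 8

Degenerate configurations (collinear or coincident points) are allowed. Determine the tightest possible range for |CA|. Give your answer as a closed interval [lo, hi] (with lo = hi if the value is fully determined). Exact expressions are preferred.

|AB| ∈ {14}
|AD| ∈ {8}
|CD| ∈ {14/3}
|BD| ∈ [6, 22]
|AC| ∈ [10/3, 38/3]
|BC| ∈ [4/3, 80/3]

|CA| ∈ [10/3, 38/3]  (≈ [3.3333, 12.6667])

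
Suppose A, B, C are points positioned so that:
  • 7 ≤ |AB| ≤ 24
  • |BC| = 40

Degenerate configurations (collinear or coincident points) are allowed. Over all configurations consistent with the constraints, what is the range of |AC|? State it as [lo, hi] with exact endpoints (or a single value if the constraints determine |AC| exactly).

|AB| ∈ [7, 24]
|BC| ∈ {40}
|AC| ∈ [16, 64]

|AC| ∈ [16, 64]  (≈ [16.0000, 64.0000])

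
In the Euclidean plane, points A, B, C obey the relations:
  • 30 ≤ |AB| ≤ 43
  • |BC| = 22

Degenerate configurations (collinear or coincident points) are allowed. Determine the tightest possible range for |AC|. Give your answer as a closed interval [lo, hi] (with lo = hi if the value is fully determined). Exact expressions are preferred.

|AC| ∈ [8, 65]  (≈ [8.0000, 65.0000])

|AB| ∈ [30, 43]
|BC| ∈ {22}
|AC| ∈ [8, 65]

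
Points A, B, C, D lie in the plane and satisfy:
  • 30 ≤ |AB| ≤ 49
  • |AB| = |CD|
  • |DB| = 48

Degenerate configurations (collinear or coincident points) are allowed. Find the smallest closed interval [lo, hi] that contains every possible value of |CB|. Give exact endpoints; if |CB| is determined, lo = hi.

|AB| ∈ [30, 49]
|BD| ∈ {48}
|CD| ∈ [30, 49]
|AD| ∈ [0, 97]
|BC| ∈ [0, 97]
|AC| ∈ [0, 146]

|CB| ∈ [0, 97]  (≈ [0.0000, 97.0000])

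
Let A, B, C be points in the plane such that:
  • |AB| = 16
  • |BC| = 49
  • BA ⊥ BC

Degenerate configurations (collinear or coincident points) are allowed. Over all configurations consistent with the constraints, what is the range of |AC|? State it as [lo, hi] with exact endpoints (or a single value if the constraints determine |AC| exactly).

|AB| ∈ {16}
|BC| ∈ {49}
|AC| ∈ {√(2657)}

|AC| = √(2657)  (≈ 51.5461)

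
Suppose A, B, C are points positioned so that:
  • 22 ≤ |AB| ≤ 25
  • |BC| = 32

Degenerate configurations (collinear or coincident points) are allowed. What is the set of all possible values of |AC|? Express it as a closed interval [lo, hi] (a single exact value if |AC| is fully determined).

|AB| ∈ [22, 25]
|BC| ∈ {32}
|AC| ∈ [7, 57]

|AC| ∈ [7, 57]  (≈ [7.0000, 57.0000])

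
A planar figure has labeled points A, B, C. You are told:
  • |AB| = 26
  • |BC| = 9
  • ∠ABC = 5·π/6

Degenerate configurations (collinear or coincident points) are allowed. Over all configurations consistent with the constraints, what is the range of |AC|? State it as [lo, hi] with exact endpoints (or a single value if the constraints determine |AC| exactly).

|AB| ∈ {26}
|BC| ∈ {9}
|AC| ∈ {√(234·√(3) + 757)}

|AC| = √(234·√(3) + 757)  (≈ 34.0925)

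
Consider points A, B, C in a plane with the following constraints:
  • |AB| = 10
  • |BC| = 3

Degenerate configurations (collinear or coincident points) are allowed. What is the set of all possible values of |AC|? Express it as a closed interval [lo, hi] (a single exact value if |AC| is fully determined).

|AC| ∈ [7, 13]  (≈ [7.0000, 13.0000])

|AB| ∈ {10}
|BC| ∈ {3}
|AC| ∈ [7, 13]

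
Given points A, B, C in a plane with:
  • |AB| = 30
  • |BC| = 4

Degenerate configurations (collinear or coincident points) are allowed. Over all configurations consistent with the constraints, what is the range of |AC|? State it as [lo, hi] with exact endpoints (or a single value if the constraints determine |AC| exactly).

|AC| ∈ [26, 34]  (≈ [26.0000, 34.0000])

|AB| ∈ {30}
|BC| ∈ {4}
|AC| ∈ [26, 34]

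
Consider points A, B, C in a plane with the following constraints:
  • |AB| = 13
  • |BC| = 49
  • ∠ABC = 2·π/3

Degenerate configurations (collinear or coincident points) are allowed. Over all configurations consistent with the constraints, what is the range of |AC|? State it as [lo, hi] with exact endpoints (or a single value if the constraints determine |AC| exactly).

|AB| ∈ {13}
|BC| ∈ {49}
|AC| ∈ {√(3207)}

|AC| = √(3207)  (≈ 56.6304)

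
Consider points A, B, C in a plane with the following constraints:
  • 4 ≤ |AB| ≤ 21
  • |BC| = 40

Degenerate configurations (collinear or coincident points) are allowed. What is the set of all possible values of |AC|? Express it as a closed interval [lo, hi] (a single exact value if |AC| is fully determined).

|AC| ∈ [19, 61]  (≈ [19.0000, 61.0000])

|AB| ∈ [4, 21]
|BC| ∈ {40}
|AC| ∈ [19, 61]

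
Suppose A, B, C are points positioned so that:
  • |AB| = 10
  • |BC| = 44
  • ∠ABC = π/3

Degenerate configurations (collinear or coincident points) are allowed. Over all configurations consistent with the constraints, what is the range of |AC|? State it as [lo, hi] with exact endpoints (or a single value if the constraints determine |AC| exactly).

|AB| ∈ {10}
|BC| ∈ {44}
|AC| ∈ {2·√(399)}

|AC| = 2·√(399)  (≈ 39.9500)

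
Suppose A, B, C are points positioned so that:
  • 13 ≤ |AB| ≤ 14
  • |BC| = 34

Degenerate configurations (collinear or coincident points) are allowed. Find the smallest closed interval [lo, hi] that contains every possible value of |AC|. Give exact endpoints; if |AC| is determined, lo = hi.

|AB| ∈ [13, 14]
|BC| ∈ {34}
|AC| ∈ [20, 48]

|AC| ∈ [20, 48]  (≈ [20.0000, 48.0000])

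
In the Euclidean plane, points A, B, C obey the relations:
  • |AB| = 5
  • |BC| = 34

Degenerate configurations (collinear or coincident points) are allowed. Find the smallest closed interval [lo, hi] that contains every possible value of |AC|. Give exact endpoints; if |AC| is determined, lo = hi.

|AC| ∈ [29, 39]  (≈ [29.0000, 39.0000])

|AB| ∈ {5}
|BC| ∈ {34}
|AC| ∈ [29, 39]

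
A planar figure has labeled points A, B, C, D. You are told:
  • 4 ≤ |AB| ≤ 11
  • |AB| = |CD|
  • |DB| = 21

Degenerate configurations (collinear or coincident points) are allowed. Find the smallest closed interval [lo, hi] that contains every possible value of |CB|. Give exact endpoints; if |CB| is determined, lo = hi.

|AB| ∈ [4, 11]
|BD| ∈ {21}
|CD| ∈ [4, 11]
|AD| ∈ [10, 32]
|BC| ∈ [10, 32]
|AC| ∈ [0, 43]

|CB| ∈ [10, 32]  (≈ [10.0000, 32.0000])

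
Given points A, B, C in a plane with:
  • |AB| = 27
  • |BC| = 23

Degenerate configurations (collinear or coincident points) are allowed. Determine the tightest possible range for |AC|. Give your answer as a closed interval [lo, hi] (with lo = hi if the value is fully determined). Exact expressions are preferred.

|AC| ∈ [4, 50]  (≈ [4.0000, 50.0000])

|AB| ∈ {27}
|BC| ∈ {23}
|AC| ∈ [4, 50]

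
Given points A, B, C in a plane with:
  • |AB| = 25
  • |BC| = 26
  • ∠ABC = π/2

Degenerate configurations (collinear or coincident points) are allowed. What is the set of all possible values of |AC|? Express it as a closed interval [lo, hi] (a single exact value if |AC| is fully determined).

|AC| = √(1301)  (≈ 36.0694)

|AB| ∈ {25}
|BC| ∈ {26}
|AC| ∈ {√(1301)}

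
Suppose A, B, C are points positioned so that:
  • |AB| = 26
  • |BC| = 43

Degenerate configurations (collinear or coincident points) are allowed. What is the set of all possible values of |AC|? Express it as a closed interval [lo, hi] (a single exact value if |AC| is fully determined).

|AC| ∈ [17, 69]  (≈ [17.0000, 69.0000])

|AB| ∈ {26}
|BC| ∈ {43}
|AC| ∈ [17, 69]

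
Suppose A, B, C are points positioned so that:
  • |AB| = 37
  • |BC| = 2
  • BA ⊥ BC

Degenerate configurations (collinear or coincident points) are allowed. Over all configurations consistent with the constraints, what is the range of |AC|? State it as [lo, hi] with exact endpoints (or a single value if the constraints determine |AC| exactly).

|AC| = √(1373)  (≈ 37.0540)

|AB| ∈ {37}
|BC| ∈ {2}
|AC| ∈ {√(1373)}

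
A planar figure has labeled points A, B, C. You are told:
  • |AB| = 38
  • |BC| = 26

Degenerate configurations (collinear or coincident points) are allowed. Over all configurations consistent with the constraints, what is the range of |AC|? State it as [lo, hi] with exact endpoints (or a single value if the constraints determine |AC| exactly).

|AB| ∈ {38}
|BC| ∈ {26}
|AC| ∈ [12, 64]

|AC| ∈ [12, 64]  (≈ [12.0000, 64.0000])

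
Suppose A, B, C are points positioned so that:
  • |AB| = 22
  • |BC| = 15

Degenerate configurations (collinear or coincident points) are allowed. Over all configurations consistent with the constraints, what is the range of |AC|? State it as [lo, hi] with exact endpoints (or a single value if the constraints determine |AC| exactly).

|AB| ∈ {22}
|BC| ∈ {15}
|AC| ∈ [7, 37]

|AC| ∈ [7, 37]  (≈ [7.0000, 37.0000])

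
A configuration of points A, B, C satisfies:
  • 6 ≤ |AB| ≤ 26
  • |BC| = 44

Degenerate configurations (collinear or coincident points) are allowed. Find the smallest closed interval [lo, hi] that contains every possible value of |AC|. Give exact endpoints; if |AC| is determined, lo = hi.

|AC| ∈ [18, 70]  (≈ [18.0000, 70.0000])

|AB| ∈ [6, 26]
|BC| ∈ {44}
|AC| ∈ [18, 70]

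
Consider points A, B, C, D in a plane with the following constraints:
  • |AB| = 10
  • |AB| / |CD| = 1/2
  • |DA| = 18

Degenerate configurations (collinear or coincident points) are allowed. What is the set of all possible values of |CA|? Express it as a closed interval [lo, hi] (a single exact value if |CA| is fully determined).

|CA| ∈ [2, 38]  (≈ [2.0000, 38.0000])

|AB| ∈ {10}
|AD| ∈ {18}
|CD| ∈ {20}
|BD| ∈ [8, 28]
|AC| ∈ [2, 38]
|BC| ∈ [0, 48]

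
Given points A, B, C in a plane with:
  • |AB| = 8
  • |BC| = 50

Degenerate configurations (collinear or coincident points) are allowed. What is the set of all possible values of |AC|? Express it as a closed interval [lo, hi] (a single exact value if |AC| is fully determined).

|AC| ∈ [42, 58]  (≈ [42.0000, 58.0000])

|AB| ∈ {8}
|BC| ∈ {50}
|AC| ∈ [42, 58]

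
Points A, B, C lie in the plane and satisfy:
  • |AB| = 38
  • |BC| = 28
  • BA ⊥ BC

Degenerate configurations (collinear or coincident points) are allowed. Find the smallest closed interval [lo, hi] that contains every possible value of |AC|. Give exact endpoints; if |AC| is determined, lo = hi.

|AB| ∈ {38}
|BC| ∈ {28}
|AC| ∈ {2·√(557)}

|AC| = 2·√(557)  (≈ 47.2017)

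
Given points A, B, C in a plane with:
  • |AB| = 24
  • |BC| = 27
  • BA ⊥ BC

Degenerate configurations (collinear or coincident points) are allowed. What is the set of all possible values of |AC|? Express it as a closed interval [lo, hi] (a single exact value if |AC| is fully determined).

|AB| ∈ {24}
|BC| ∈ {27}
|AC| ∈ {3·√(145)}

|AC| = 3·√(145)  (≈ 36.1248)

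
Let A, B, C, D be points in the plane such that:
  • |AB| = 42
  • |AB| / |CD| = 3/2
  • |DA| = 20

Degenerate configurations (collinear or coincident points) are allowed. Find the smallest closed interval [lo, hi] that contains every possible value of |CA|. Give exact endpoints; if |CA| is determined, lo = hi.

|CA| ∈ [8, 48]  (≈ [8.0000, 48.0000])

|AB| ∈ {42}
|AD| ∈ {20}
|CD| ∈ {28}
|BD| ∈ [22, 62]
|AC| ∈ [8, 48]
|BC| ∈ [0, 90]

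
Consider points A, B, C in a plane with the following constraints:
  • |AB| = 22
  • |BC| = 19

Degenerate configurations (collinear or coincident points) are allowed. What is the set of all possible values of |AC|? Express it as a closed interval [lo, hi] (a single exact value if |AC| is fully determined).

|AB| ∈ {22}
|BC| ∈ {19}
|AC| ∈ [3, 41]

|AC| ∈ [3, 41]  (≈ [3.0000, 41.0000])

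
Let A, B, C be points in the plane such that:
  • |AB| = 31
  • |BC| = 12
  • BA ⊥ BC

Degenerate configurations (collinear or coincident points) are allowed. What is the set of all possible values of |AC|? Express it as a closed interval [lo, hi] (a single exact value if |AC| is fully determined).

|AC| = √(1105)  (≈ 33.2415)

|AB| ∈ {31}
|BC| ∈ {12}
|AC| ∈ {√(1105)}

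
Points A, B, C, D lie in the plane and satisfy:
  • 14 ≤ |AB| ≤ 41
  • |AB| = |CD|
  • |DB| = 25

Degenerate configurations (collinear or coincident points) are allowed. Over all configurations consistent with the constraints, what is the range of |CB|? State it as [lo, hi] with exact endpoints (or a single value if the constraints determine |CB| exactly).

|AB| ∈ [14, 41]
|BD| ∈ {25}
|CD| ∈ [14, 41]
|AD| ∈ [0, 66]
|BC| ∈ [0, 66]
|AC| ∈ [0, 107]

|CB| ∈ [0, 66]  (≈ [0.0000, 66.0000])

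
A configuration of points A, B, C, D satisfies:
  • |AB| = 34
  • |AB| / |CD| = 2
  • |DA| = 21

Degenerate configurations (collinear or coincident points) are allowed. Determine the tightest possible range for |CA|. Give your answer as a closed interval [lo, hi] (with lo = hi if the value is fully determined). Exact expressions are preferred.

|CA| ∈ [4, 38]  (≈ [4.0000, 38.0000])

|AB| ∈ {34}
|AD| ∈ {21}
|CD| ∈ {17}
|BD| ∈ [13, 55]
|AC| ∈ [4, 38]
|BC| ∈ [0, 72]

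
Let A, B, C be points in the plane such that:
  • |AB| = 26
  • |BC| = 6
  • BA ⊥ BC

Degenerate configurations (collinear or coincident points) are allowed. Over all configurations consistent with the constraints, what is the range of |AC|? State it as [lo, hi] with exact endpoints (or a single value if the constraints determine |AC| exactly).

|AB| ∈ {26}
|BC| ∈ {6}
|AC| ∈ {2·√(178)}

|AC| = 2·√(178)  (≈ 26.6833)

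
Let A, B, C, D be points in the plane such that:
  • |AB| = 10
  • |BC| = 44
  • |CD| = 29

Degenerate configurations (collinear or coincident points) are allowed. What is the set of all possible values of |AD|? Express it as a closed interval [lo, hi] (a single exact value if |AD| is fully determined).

|AB| ∈ {10}
|BC| ∈ {44}
|CD| ∈ {29}
|AC| ∈ [34, 54]
|BD| ∈ [15, 73]
|AD| ∈ [5, 83]

|AD| ∈ [5, 83]  (≈ [5.0000, 83.0000])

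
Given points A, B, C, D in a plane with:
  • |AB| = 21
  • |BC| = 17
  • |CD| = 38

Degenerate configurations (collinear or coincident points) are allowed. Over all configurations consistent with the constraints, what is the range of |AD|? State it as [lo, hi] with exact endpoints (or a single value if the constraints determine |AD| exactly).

|AB| ∈ {21}
|BC| ∈ {17}
|CD| ∈ {38}
|AC| ∈ [4, 38]
|BD| ∈ [21, 55]
|AD| ∈ [0, 76]

|AD| ∈ [0, 76]  (≈ [0.0000, 76.0000])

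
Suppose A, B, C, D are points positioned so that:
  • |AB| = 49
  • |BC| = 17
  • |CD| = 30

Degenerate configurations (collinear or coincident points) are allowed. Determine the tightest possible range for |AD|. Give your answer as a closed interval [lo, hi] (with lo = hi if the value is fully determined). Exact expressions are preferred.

|AB| ∈ {49}
|BC| ∈ {17}
|CD| ∈ {30}
|AC| ∈ [32, 66]
|BD| ∈ [13, 47]
|AD| ∈ [2, 96]

|AD| ∈ [2, 96]  (≈ [2.0000, 96.0000])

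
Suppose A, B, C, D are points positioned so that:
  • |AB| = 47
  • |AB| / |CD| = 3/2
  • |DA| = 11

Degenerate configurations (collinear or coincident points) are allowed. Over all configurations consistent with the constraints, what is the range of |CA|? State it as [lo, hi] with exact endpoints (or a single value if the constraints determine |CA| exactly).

|CA| ∈ [61/3, 127/3]  (≈ [20.3333, 42.3333])

|AB| ∈ {47}
|AD| ∈ {11}
|CD| ∈ {94/3}
|BD| ∈ [36, 58]
|AC| ∈ [61/3, 127/3]
|BC| ∈ [14/3, 268/3]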